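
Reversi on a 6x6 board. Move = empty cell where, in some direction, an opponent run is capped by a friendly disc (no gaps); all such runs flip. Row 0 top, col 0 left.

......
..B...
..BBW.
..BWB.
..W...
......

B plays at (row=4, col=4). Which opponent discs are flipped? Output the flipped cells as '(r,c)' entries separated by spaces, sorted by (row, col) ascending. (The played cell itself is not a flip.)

Answer: (3,3)

Derivation:
Dir NW: opp run (3,3) capped by B -> flip
Dir N: first cell 'B' (not opp) -> no flip
Dir NE: first cell '.' (not opp) -> no flip
Dir W: first cell '.' (not opp) -> no flip
Dir E: first cell '.' (not opp) -> no flip
Dir SW: first cell '.' (not opp) -> no flip
Dir S: first cell '.' (not opp) -> no flip
Dir SE: first cell '.' (not opp) -> no flip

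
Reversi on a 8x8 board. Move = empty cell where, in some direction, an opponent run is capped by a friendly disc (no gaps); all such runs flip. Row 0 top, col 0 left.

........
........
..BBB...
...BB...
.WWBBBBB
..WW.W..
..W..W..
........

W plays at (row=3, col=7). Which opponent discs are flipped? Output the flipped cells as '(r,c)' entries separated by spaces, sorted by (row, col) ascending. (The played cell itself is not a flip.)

Dir NW: first cell '.' (not opp) -> no flip
Dir N: first cell '.' (not opp) -> no flip
Dir NE: edge -> no flip
Dir W: first cell '.' (not opp) -> no flip
Dir E: edge -> no flip
Dir SW: opp run (4,6) capped by W -> flip
Dir S: opp run (4,7), next='.' -> no flip
Dir SE: edge -> no flip

Answer: (4,6)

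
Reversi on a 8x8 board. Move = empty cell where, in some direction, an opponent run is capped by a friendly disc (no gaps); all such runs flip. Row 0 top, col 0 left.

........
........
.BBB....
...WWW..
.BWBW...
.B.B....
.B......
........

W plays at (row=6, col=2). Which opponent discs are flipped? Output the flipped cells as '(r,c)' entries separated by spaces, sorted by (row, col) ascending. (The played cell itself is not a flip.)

Answer: (5,3)

Derivation:
Dir NW: opp run (5,1), next='.' -> no flip
Dir N: first cell '.' (not opp) -> no flip
Dir NE: opp run (5,3) capped by W -> flip
Dir W: opp run (6,1), next='.' -> no flip
Dir E: first cell '.' (not opp) -> no flip
Dir SW: first cell '.' (not opp) -> no flip
Dir S: first cell '.' (not opp) -> no flip
Dir SE: first cell '.' (not opp) -> no flip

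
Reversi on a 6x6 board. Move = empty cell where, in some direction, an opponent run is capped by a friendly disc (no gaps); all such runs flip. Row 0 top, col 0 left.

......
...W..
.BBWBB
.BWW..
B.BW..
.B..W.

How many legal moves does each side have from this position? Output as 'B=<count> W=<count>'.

-- B to move --
(0,2): flips 1 -> legal
(0,3): no bracket -> illegal
(0,4): flips 1 -> legal
(1,2): no bracket -> illegal
(1,4): no bracket -> illegal
(3,4): flips 2 -> legal
(4,1): no bracket -> illegal
(4,4): flips 2 -> legal
(4,5): no bracket -> illegal
(5,2): no bracket -> illegal
(5,3): no bracket -> illegal
(5,5): no bracket -> illegal
B mobility = 4
-- W to move --
(1,0): flips 1 -> legal
(1,1): flips 1 -> legal
(1,2): flips 1 -> legal
(1,4): no bracket -> illegal
(1,5): flips 1 -> legal
(2,0): flips 2 -> legal
(3,0): flips 1 -> legal
(3,4): no bracket -> illegal
(3,5): flips 1 -> legal
(4,1): flips 1 -> legal
(5,0): no bracket -> illegal
(5,2): flips 1 -> legal
(5,3): no bracket -> illegal
W mobility = 9

Answer: B=4 W=9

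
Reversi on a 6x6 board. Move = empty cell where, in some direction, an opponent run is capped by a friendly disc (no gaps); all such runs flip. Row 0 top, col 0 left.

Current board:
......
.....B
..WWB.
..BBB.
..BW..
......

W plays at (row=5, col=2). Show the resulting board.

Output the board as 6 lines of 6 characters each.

Place W at (5,2); scan 8 dirs for brackets.
Dir NW: first cell '.' (not opp) -> no flip
Dir N: opp run (4,2) (3,2) capped by W -> flip
Dir NE: first cell 'W' (not opp) -> no flip
Dir W: first cell '.' (not opp) -> no flip
Dir E: first cell '.' (not opp) -> no flip
Dir SW: edge -> no flip
Dir S: edge -> no flip
Dir SE: edge -> no flip
All flips: (3,2) (4,2)

Answer: ......
.....B
..WWB.
..WBB.
..WW..
..W...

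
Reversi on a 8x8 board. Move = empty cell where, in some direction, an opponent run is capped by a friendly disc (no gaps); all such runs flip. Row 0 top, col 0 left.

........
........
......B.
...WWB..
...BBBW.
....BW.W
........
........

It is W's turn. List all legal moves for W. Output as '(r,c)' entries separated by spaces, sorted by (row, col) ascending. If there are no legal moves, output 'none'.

Answer: (2,4) (2,5) (3,6) (4,2) (5,2) (5,3) (5,6) (6,4)

Derivation:
(1,5): no bracket -> illegal
(1,6): no bracket -> illegal
(1,7): no bracket -> illegal
(2,4): flips 1 -> legal
(2,5): flips 2 -> legal
(2,7): no bracket -> illegal
(3,2): no bracket -> illegal
(3,6): flips 1 -> legal
(3,7): no bracket -> illegal
(4,2): flips 3 -> legal
(5,2): flips 1 -> legal
(5,3): flips 2 -> legal
(5,6): flips 1 -> legal
(6,3): no bracket -> illegal
(6,4): flips 2 -> legal
(6,5): no bracket -> illegal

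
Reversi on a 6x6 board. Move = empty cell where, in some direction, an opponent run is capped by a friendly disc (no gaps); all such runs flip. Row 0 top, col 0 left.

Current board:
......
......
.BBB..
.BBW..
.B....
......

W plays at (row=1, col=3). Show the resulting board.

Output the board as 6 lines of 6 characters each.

Place W at (1,3); scan 8 dirs for brackets.
Dir NW: first cell '.' (not opp) -> no flip
Dir N: first cell '.' (not opp) -> no flip
Dir NE: first cell '.' (not opp) -> no flip
Dir W: first cell '.' (not opp) -> no flip
Dir E: first cell '.' (not opp) -> no flip
Dir SW: opp run (2,2) (3,1), next='.' -> no flip
Dir S: opp run (2,3) capped by W -> flip
Dir SE: first cell '.' (not opp) -> no flip
All flips: (2,3)

Answer: ......
...W..
.BBW..
.BBW..
.B....
......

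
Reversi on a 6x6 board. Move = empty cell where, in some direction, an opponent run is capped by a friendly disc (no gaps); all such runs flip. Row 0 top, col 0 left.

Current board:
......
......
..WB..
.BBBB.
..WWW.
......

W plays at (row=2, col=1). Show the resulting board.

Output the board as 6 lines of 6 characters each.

Answer: ......
......
.WWB..
.BWBB.
..WWW.
......

Derivation:
Place W at (2,1); scan 8 dirs for brackets.
Dir NW: first cell '.' (not opp) -> no flip
Dir N: first cell '.' (not opp) -> no flip
Dir NE: first cell '.' (not opp) -> no flip
Dir W: first cell '.' (not opp) -> no flip
Dir E: first cell 'W' (not opp) -> no flip
Dir SW: first cell '.' (not opp) -> no flip
Dir S: opp run (3,1), next='.' -> no flip
Dir SE: opp run (3,2) capped by W -> flip
All flips: (3,2)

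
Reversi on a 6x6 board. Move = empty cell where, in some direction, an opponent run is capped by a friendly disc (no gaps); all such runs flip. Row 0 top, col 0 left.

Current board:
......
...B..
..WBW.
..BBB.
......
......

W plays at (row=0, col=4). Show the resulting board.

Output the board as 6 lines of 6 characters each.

Place W at (0,4); scan 8 dirs for brackets.
Dir NW: edge -> no flip
Dir N: edge -> no flip
Dir NE: edge -> no flip
Dir W: first cell '.' (not opp) -> no flip
Dir E: first cell '.' (not opp) -> no flip
Dir SW: opp run (1,3) capped by W -> flip
Dir S: first cell '.' (not opp) -> no flip
Dir SE: first cell '.' (not opp) -> no flip
All flips: (1,3)

Answer: ....W.
...W..
..WBW.
..BBB.
......
......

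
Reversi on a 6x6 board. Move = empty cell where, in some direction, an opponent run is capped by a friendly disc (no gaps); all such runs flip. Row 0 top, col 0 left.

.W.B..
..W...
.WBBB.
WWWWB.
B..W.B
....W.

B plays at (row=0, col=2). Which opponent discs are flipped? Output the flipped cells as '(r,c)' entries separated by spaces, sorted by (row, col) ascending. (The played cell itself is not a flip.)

Answer: (1,2)

Derivation:
Dir NW: edge -> no flip
Dir N: edge -> no flip
Dir NE: edge -> no flip
Dir W: opp run (0,1), next='.' -> no flip
Dir E: first cell 'B' (not opp) -> no flip
Dir SW: first cell '.' (not opp) -> no flip
Dir S: opp run (1,2) capped by B -> flip
Dir SE: first cell '.' (not opp) -> no flip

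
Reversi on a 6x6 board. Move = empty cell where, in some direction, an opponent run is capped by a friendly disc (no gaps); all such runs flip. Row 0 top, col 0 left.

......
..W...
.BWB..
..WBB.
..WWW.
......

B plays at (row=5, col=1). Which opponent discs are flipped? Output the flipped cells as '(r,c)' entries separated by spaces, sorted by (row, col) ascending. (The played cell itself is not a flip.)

Answer: (4,2)

Derivation:
Dir NW: first cell '.' (not opp) -> no flip
Dir N: first cell '.' (not opp) -> no flip
Dir NE: opp run (4,2) capped by B -> flip
Dir W: first cell '.' (not opp) -> no flip
Dir E: first cell '.' (not opp) -> no flip
Dir SW: edge -> no flip
Dir S: edge -> no flip
Dir SE: edge -> no flip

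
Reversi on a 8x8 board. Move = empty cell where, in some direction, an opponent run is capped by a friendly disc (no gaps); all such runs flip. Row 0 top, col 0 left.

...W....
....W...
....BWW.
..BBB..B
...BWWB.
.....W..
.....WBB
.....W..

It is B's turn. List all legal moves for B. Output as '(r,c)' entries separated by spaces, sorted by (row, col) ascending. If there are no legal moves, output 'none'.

(0,2): no bracket -> illegal
(0,4): flips 1 -> legal
(0,5): no bracket -> illegal
(1,2): no bracket -> illegal
(1,3): no bracket -> illegal
(1,5): flips 1 -> legal
(1,6): flips 1 -> legal
(1,7): no bracket -> illegal
(2,3): no bracket -> illegal
(2,7): flips 2 -> legal
(3,5): no bracket -> illegal
(3,6): no bracket -> illegal
(5,3): no bracket -> illegal
(5,4): flips 1 -> legal
(5,6): flips 1 -> legal
(6,4): flips 2 -> legal
(7,4): no bracket -> illegal
(7,6): no bracket -> illegal

Answer: (0,4) (1,5) (1,6) (2,7) (5,4) (5,6) (6,4)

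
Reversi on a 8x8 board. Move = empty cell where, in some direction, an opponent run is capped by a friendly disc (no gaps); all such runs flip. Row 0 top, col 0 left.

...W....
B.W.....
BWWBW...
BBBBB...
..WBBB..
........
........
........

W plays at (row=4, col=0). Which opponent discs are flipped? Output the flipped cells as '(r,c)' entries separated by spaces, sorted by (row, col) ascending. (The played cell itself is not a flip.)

Answer: (3,1)

Derivation:
Dir NW: edge -> no flip
Dir N: opp run (3,0) (2,0) (1,0), next='.' -> no flip
Dir NE: opp run (3,1) capped by W -> flip
Dir W: edge -> no flip
Dir E: first cell '.' (not opp) -> no flip
Dir SW: edge -> no flip
Dir S: first cell '.' (not opp) -> no flip
Dir SE: first cell '.' (not opp) -> no flip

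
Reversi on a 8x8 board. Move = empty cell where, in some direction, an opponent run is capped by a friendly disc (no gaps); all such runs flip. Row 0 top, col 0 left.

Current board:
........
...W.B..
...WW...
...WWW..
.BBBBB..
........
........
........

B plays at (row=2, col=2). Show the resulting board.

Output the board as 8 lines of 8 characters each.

Answer: ........
...W.B..
..BWW...
...BWW..
.BBBBB..
........
........
........

Derivation:
Place B at (2,2); scan 8 dirs for brackets.
Dir NW: first cell '.' (not opp) -> no flip
Dir N: first cell '.' (not opp) -> no flip
Dir NE: opp run (1,3), next='.' -> no flip
Dir W: first cell '.' (not opp) -> no flip
Dir E: opp run (2,3) (2,4), next='.' -> no flip
Dir SW: first cell '.' (not opp) -> no flip
Dir S: first cell '.' (not opp) -> no flip
Dir SE: opp run (3,3) capped by B -> flip
All flips: (3,3)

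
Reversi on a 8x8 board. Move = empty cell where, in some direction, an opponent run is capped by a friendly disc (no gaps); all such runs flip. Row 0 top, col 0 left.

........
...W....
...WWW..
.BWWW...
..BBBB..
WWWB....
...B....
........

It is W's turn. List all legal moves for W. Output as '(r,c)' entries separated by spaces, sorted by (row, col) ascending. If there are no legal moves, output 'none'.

Answer: (3,0) (5,4) (5,5) (5,6) (7,3) (7,4)

Derivation:
(2,0): no bracket -> illegal
(2,1): no bracket -> illegal
(2,2): no bracket -> illegal
(3,0): flips 1 -> legal
(3,5): no bracket -> illegal
(3,6): no bracket -> illegal
(4,0): no bracket -> illegal
(4,1): no bracket -> illegal
(4,6): no bracket -> illegal
(5,4): flips 3 -> legal
(5,5): flips 1 -> legal
(5,6): flips 1 -> legal
(6,2): no bracket -> illegal
(6,4): no bracket -> illegal
(7,2): no bracket -> illegal
(7,3): flips 3 -> legal
(7,4): flips 1 -> legal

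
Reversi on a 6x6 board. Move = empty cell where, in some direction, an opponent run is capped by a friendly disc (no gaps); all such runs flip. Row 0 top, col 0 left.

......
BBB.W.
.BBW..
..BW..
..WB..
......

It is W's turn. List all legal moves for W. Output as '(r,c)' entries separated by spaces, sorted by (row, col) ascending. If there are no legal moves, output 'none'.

(0,0): flips 2 -> legal
(0,1): flips 1 -> legal
(0,2): flips 3 -> legal
(0,3): no bracket -> illegal
(1,3): no bracket -> illegal
(2,0): flips 2 -> legal
(3,0): no bracket -> illegal
(3,1): flips 1 -> legal
(3,4): no bracket -> illegal
(4,1): flips 1 -> legal
(4,4): flips 1 -> legal
(5,2): no bracket -> illegal
(5,3): flips 1 -> legal
(5,4): no bracket -> illegal

Answer: (0,0) (0,1) (0,2) (2,0) (3,1) (4,1) (4,4) (5,3)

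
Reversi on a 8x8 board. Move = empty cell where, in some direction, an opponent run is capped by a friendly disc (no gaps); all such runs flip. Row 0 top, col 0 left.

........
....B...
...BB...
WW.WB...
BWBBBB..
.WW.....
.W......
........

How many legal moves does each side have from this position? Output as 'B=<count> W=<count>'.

Answer: B=6 W=9

Derivation:
-- B to move --
(2,0): flips 2 -> legal
(2,1): no bracket -> illegal
(2,2): flips 2 -> legal
(3,2): flips 1 -> legal
(5,0): no bracket -> illegal
(5,3): no bracket -> illegal
(6,0): flips 1 -> legal
(6,2): flips 2 -> legal
(6,3): no bracket -> illegal
(7,0): flips 2 -> legal
(7,1): no bracket -> illegal
(7,2): no bracket -> illegal
B mobility = 6
-- W to move --
(0,3): no bracket -> illegal
(0,4): no bracket -> illegal
(0,5): no bracket -> illegal
(1,2): no bracket -> illegal
(1,3): flips 1 -> legal
(1,5): flips 1 -> legal
(2,2): no bracket -> illegal
(2,5): flips 2 -> legal
(3,2): flips 1 -> legal
(3,5): flips 1 -> legal
(3,6): no bracket -> illegal
(4,6): flips 4 -> legal
(5,0): flips 1 -> legal
(5,3): flips 2 -> legal
(5,4): no bracket -> illegal
(5,5): flips 1 -> legal
(5,6): no bracket -> illegal
W mobility = 9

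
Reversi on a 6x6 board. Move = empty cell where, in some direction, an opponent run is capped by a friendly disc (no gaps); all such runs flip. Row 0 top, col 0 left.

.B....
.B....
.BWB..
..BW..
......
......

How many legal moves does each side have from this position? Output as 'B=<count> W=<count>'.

Answer: B=4 W=6

Derivation:
-- B to move --
(1,2): flips 1 -> legal
(1,3): no bracket -> illegal
(2,4): no bracket -> illegal
(3,1): no bracket -> illegal
(3,4): flips 1 -> legal
(4,2): no bracket -> illegal
(4,3): flips 1 -> legal
(4,4): flips 2 -> legal
B mobility = 4
-- W to move --
(0,0): flips 1 -> legal
(0,2): no bracket -> illegal
(1,0): no bracket -> illegal
(1,2): no bracket -> illegal
(1,3): flips 1 -> legal
(1,4): no bracket -> illegal
(2,0): flips 1 -> legal
(2,4): flips 1 -> legal
(3,0): no bracket -> illegal
(3,1): flips 1 -> legal
(3,4): no bracket -> illegal
(4,1): no bracket -> illegal
(4,2): flips 1 -> legal
(4,3): no bracket -> illegal
W mobility = 6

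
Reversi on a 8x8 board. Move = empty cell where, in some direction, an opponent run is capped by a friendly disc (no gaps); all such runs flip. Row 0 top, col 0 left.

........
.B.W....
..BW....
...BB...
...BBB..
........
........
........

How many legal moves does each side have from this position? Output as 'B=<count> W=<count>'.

-- B to move --
(0,2): no bracket -> illegal
(0,3): flips 2 -> legal
(0,4): flips 1 -> legal
(1,2): flips 1 -> legal
(1,4): no bracket -> illegal
(2,4): flips 1 -> legal
(3,2): no bracket -> illegal
B mobility = 4
-- W to move --
(0,0): no bracket -> illegal
(0,1): no bracket -> illegal
(0,2): no bracket -> illegal
(1,0): no bracket -> illegal
(1,2): no bracket -> illegal
(2,0): no bracket -> illegal
(2,1): flips 1 -> legal
(2,4): no bracket -> illegal
(2,5): no bracket -> illegal
(3,1): flips 1 -> legal
(3,2): no bracket -> illegal
(3,5): no bracket -> illegal
(3,6): no bracket -> illegal
(4,2): no bracket -> illegal
(4,6): no bracket -> illegal
(5,2): no bracket -> illegal
(5,3): flips 2 -> legal
(5,4): no bracket -> illegal
(5,5): no bracket -> illegal
(5,6): flips 2 -> legal
W mobility = 4

Answer: B=4 W=4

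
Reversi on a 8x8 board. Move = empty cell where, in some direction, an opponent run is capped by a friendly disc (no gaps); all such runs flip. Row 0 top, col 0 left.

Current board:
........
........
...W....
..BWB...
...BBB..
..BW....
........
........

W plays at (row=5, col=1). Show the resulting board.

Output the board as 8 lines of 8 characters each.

Place W at (5,1); scan 8 dirs for brackets.
Dir NW: first cell '.' (not opp) -> no flip
Dir N: first cell '.' (not opp) -> no flip
Dir NE: first cell '.' (not opp) -> no flip
Dir W: first cell '.' (not opp) -> no flip
Dir E: opp run (5,2) capped by W -> flip
Dir SW: first cell '.' (not opp) -> no flip
Dir S: first cell '.' (not opp) -> no flip
Dir SE: first cell '.' (not opp) -> no flip
All flips: (5,2)

Answer: ........
........
...W....
..BWB...
...BBB..
.WWW....
........
........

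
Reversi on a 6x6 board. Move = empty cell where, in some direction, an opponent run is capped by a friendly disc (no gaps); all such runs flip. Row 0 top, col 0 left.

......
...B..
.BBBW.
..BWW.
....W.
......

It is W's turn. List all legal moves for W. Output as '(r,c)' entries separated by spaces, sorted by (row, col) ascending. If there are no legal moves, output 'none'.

Answer: (0,2) (0,3) (1,1) (1,2) (2,0) (3,1)

Derivation:
(0,2): flips 1 -> legal
(0,3): flips 2 -> legal
(0,4): no bracket -> illegal
(1,0): no bracket -> illegal
(1,1): flips 1 -> legal
(1,2): flips 1 -> legal
(1,4): no bracket -> illegal
(2,0): flips 3 -> legal
(3,0): no bracket -> illegal
(3,1): flips 1 -> legal
(4,1): no bracket -> illegal
(4,2): no bracket -> illegal
(4,3): no bracket -> illegal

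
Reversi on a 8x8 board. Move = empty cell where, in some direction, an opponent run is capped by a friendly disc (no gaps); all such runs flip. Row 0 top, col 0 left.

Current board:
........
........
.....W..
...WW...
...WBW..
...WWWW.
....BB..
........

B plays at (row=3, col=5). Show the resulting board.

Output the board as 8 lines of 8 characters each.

Answer: ........
........
.....W..
...WWB..
...WBB..
...WWBW.
....BB..
........

Derivation:
Place B at (3,5); scan 8 dirs for brackets.
Dir NW: first cell '.' (not opp) -> no flip
Dir N: opp run (2,5), next='.' -> no flip
Dir NE: first cell '.' (not opp) -> no flip
Dir W: opp run (3,4) (3,3), next='.' -> no flip
Dir E: first cell '.' (not opp) -> no flip
Dir SW: first cell 'B' (not opp) -> no flip
Dir S: opp run (4,5) (5,5) capped by B -> flip
Dir SE: first cell '.' (not opp) -> no flip
All flips: (4,5) (5,5)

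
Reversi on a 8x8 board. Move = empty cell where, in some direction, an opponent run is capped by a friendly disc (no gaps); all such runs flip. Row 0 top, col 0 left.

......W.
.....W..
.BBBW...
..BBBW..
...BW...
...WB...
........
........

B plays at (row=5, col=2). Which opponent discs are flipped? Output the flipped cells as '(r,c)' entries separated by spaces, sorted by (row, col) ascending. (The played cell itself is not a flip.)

Dir NW: first cell '.' (not opp) -> no flip
Dir N: first cell '.' (not opp) -> no flip
Dir NE: first cell 'B' (not opp) -> no flip
Dir W: first cell '.' (not opp) -> no flip
Dir E: opp run (5,3) capped by B -> flip
Dir SW: first cell '.' (not opp) -> no flip
Dir S: first cell '.' (not opp) -> no flip
Dir SE: first cell '.' (not opp) -> no flip

Answer: (5,3)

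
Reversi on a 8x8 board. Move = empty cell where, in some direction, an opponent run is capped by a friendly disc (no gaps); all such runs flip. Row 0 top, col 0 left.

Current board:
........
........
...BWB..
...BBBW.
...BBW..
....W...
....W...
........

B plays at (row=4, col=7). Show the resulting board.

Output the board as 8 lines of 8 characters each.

Answer: ........
........
...BWB..
...BBBB.
...BBW.B
....W...
....W...
........

Derivation:
Place B at (4,7); scan 8 dirs for brackets.
Dir NW: opp run (3,6) capped by B -> flip
Dir N: first cell '.' (not opp) -> no flip
Dir NE: edge -> no flip
Dir W: first cell '.' (not opp) -> no flip
Dir E: edge -> no flip
Dir SW: first cell '.' (not opp) -> no flip
Dir S: first cell '.' (not opp) -> no flip
Dir SE: edge -> no flip
All flips: (3,6)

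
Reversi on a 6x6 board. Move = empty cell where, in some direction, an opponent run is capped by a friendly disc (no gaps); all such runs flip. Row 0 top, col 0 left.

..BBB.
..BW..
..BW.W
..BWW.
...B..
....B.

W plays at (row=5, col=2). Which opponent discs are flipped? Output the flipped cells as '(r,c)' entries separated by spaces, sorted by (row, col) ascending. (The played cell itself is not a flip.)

Answer: (4,3)

Derivation:
Dir NW: first cell '.' (not opp) -> no flip
Dir N: first cell '.' (not opp) -> no flip
Dir NE: opp run (4,3) capped by W -> flip
Dir W: first cell '.' (not opp) -> no flip
Dir E: first cell '.' (not opp) -> no flip
Dir SW: edge -> no flip
Dir S: edge -> no flip
Dir SE: edge -> no flip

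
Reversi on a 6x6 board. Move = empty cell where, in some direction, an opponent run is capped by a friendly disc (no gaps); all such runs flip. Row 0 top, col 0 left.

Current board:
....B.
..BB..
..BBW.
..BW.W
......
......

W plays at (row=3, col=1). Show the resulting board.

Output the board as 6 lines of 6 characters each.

Place W at (3,1); scan 8 dirs for brackets.
Dir NW: first cell '.' (not opp) -> no flip
Dir N: first cell '.' (not opp) -> no flip
Dir NE: opp run (2,2) (1,3) (0,4), next=edge -> no flip
Dir W: first cell '.' (not opp) -> no flip
Dir E: opp run (3,2) capped by W -> flip
Dir SW: first cell '.' (not opp) -> no flip
Dir S: first cell '.' (not opp) -> no flip
Dir SE: first cell '.' (not opp) -> no flip
All flips: (3,2)

Answer: ....B.
..BB..
..BBW.
.WWW.W
......
......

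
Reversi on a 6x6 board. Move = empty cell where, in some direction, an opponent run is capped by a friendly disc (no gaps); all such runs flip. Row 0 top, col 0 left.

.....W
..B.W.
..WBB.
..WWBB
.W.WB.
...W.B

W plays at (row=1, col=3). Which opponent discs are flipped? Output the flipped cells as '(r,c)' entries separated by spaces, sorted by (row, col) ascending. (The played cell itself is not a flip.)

Answer: (2,3)

Derivation:
Dir NW: first cell '.' (not opp) -> no flip
Dir N: first cell '.' (not opp) -> no flip
Dir NE: first cell '.' (not opp) -> no flip
Dir W: opp run (1,2), next='.' -> no flip
Dir E: first cell 'W' (not opp) -> no flip
Dir SW: first cell 'W' (not opp) -> no flip
Dir S: opp run (2,3) capped by W -> flip
Dir SE: opp run (2,4) (3,5), next=edge -> no flip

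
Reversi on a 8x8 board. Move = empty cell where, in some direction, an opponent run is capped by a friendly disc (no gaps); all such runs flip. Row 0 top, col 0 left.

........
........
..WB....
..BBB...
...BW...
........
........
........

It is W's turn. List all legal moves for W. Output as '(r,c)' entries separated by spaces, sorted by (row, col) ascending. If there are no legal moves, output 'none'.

Answer: (2,4) (4,2)

Derivation:
(1,2): no bracket -> illegal
(1,3): no bracket -> illegal
(1,4): no bracket -> illegal
(2,1): no bracket -> illegal
(2,4): flips 2 -> legal
(2,5): no bracket -> illegal
(3,1): no bracket -> illegal
(3,5): no bracket -> illegal
(4,1): no bracket -> illegal
(4,2): flips 2 -> legal
(4,5): no bracket -> illegal
(5,2): no bracket -> illegal
(5,3): no bracket -> illegal
(5,4): no bracket -> illegal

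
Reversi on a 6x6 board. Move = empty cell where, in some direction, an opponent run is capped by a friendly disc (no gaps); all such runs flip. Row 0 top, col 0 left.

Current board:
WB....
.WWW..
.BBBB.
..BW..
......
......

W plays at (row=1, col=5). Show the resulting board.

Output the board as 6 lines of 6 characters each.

Answer: WB....
.WWW.W
.BBBW.
..BW..
......
......

Derivation:
Place W at (1,5); scan 8 dirs for brackets.
Dir NW: first cell '.' (not opp) -> no flip
Dir N: first cell '.' (not opp) -> no flip
Dir NE: edge -> no flip
Dir W: first cell '.' (not opp) -> no flip
Dir E: edge -> no flip
Dir SW: opp run (2,4) capped by W -> flip
Dir S: first cell '.' (not opp) -> no flip
Dir SE: edge -> no flip
All flips: (2,4)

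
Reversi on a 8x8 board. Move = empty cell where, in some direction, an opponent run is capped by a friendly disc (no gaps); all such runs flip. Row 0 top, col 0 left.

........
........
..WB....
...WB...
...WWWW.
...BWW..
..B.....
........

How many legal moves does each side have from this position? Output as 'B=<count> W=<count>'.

Answer: B=6 W=8

Derivation:
-- B to move --
(1,1): no bracket -> illegal
(1,2): no bracket -> illegal
(1,3): no bracket -> illegal
(2,1): flips 1 -> legal
(2,4): no bracket -> illegal
(3,1): no bracket -> illegal
(3,2): flips 1 -> legal
(3,5): flips 1 -> legal
(3,6): no bracket -> illegal
(3,7): no bracket -> illegal
(4,2): no bracket -> illegal
(4,7): no bracket -> illegal
(5,2): flips 1 -> legal
(5,6): flips 3 -> legal
(5,7): no bracket -> illegal
(6,3): no bracket -> illegal
(6,4): flips 2 -> legal
(6,5): no bracket -> illegal
(6,6): no bracket -> illegal
B mobility = 6
-- W to move --
(1,2): flips 2 -> legal
(1,3): flips 1 -> legal
(1,4): no bracket -> illegal
(2,4): flips 2 -> legal
(2,5): flips 1 -> legal
(3,2): no bracket -> illegal
(3,5): flips 1 -> legal
(4,2): no bracket -> illegal
(5,1): no bracket -> illegal
(5,2): flips 1 -> legal
(6,1): no bracket -> illegal
(6,3): flips 1 -> legal
(6,4): no bracket -> illegal
(7,1): flips 2 -> legal
(7,2): no bracket -> illegal
(7,3): no bracket -> illegal
W mobility = 8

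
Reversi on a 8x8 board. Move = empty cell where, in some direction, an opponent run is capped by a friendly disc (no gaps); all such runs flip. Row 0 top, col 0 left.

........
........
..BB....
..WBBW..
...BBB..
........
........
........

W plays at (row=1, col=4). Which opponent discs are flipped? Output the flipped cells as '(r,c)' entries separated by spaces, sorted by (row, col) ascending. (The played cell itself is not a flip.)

Dir NW: first cell '.' (not opp) -> no flip
Dir N: first cell '.' (not opp) -> no flip
Dir NE: first cell '.' (not opp) -> no flip
Dir W: first cell '.' (not opp) -> no flip
Dir E: first cell '.' (not opp) -> no flip
Dir SW: opp run (2,3) capped by W -> flip
Dir S: first cell '.' (not opp) -> no flip
Dir SE: first cell '.' (not opp) -> no flip

Answer: (2,3)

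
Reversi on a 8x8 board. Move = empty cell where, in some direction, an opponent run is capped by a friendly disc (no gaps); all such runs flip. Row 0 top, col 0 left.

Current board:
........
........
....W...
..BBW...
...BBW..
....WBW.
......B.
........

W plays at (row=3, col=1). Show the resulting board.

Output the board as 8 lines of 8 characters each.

Place W at (3,1); scan 8 dirs for brackets.
Dir NW: first cell '.' (not opp) -> no flip
Dir N: first cell '.' (not opp) -> no flip
Dir NE: first cell '.' (not opp) -> no flip
Dir W: first cell '.' (not opp) -> no flip
Dir E: opp run (3,2) (3,3) capped by W -> flip
Dir SW: first cell '.' (not opp) -> no flip
Dir S: first cell '.' (not opp) -> no flip
Dir SE: first cell '.' (not opp) -> no flip
All flips: (3,2) (3,3)

Answer: ........
........
....W...
.WWWW...
...BBW..
....WBW.
......B.
........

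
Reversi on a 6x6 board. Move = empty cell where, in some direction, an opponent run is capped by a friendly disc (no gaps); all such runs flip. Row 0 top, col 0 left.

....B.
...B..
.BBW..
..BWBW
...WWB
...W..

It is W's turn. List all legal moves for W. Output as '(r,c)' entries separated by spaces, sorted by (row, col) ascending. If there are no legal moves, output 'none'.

(0,2): no bracket -> illegal
(0,3): flips 1 -> legal
(0,5): no bracket -> illegal
(1,0): flips 2 -> legal
(1,1): flips 1 -> legal
(1,2): no bracket -> illegal
(1,4): no bracket -> illegal
(1,5): no bracket -> illegal
(2,0): flips 2 -> legal
(2,4): flips 1 -> legal
(2,5): flips 1 -> legal
(3,0): no bracket -> illegal
(3,1): flips 1 -> legal
(4,1): flips 1 -> legal
(4,2): no bracket -> illegal
(5,4): no bracket -> illegal
(5,5): flips 1 -> legal

Answer: (0,3) (1,0) (1,1) (2,0) (2,4) (2,5) (3,1) (4,1) (5,5)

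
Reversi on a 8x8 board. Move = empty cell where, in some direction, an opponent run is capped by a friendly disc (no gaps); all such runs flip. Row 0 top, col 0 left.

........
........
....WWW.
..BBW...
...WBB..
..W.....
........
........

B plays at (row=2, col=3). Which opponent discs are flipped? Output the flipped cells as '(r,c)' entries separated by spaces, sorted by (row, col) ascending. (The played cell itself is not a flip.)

Answer: (3,4)

Derivation:
Dir NW: first cell '.' (not opp) -> no flip
Dir N: first cell '.' (not opp) -> no flip
Dir NE: first cell '.' (not opp) -> no flip
Dir W: first cell '.' (not opp) -> no flip
Dir E: opp run (2,4) (2,5) (2,6), next='.' -> no flip
Dir SW: first cell 'B' (not opp) -> no flip
Dir S: first cell 'B' (not opp) -> no flip
Dir SE: opp run (3,4) capped by B -> flip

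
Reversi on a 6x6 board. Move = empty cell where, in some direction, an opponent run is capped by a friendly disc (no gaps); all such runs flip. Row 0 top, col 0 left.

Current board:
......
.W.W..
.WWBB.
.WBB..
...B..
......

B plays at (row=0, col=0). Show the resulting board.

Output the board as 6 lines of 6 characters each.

Place B at (0,0); scan 8 dirs for brackets.
Dir NW: edge -> no flip
Dir N: edge -> no flip
Dir NE: edge -> no flip
Dir W: edge -> no flip
Dir E: first cell '.' (not opp) -> no flip
Dir SW: edge -> no flip
Dir S: first cell '.' (not opp) -> no flip
Dir SE: opp run (1,1) (2,2) capped by B -> flip
All flips: (1,1) (2,2)

Answer: B.....
.B.W..
.WBBB.
.WBB..
...B..
......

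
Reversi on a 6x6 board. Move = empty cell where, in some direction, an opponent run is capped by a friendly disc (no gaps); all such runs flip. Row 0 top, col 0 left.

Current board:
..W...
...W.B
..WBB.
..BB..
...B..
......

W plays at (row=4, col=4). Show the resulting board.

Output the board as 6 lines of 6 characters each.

Answer: ..W...
...W.B
..WBB.
..BW..
...BW.
......

Derivation:
Place W at (4,4); scan 8 dirs for brackets.
Dir NW: opp run (3,3) capped by W -> flip
Dir N: first cell '.' (not opp) -> no flip
Dir NE: first cell '.' (not opp) -> no flip
Dir W: opp run (4,3), next='.' -> no flip
Dir E: first cell '.' (not opp) -> no flip
Dir SW: first cell '.' (not opp) -> no flip
Dir S: first cell '.' (not opp) -> no flip
Dir SE: first cell '.' (not opp) -> no flip
All flips: (3,3)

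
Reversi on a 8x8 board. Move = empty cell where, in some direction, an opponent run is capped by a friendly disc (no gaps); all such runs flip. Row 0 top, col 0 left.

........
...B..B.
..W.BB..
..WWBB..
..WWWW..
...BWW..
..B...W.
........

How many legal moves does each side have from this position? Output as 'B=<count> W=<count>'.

-- B to move --
(1,1): no bracket -> illegal
(1,2): no bracket -> illegal
(2,1): no bracket -> illegal
(2,3): flips 2 -> legal
(3,1): flips 4 -> legal
(3,6): no bracket -> illegal
(4,1): no bracket -> illegal
(4,6): no bracket -> illegal
(5,1): flips 2 -> legal
(5,2): flips 1 -> legal
(5,6): flips 3 -> legal
(5,7): no bracket -> illegal
(6,3): no bracket -> illegal
(6,4): flips 2 -> legal
(6,5): flips 2 -> legal
(6,7): no bracket -> illegal
(7,5): no bracket -> illegal
(7,6): no bracket -> illegal
(7,7): no bracket -> illegal
B mobility = 7
-- W to move --
(0,2): no bracket -> illegal
(0,3): no bracket -> illegal
(0,4): flips 1 -> legal
(0,5): no bracket -> illegal
(0,6): no bracket -> illegal
(0,7): flips 3 -> legal
(1,2): no bracket -> illegal
(1,4): flips 2 -> legal
(1,5): flips 3 -> legal
(1,7): no bracket -> illegal
(2,3): flips 1 -> legal
(2,6): flips 1 -> legal
(2,7): no bracket -> illegal
(3,6): flips 2 -> legal
(4,6): no bracket -> illegal
(5,1): no bracket -> illegal
(5,2): flips 1 -> legal
(6,1): no bracket -> illegal
(6,3): flips 1 -> legal
(6,4): flips 1 -> legal
(7,1): flips 2 -> legal
(7,2): no bracket -> illegal
(7,3): no bracket -> illegal
W mobility = 11

Answer: B=7 W=11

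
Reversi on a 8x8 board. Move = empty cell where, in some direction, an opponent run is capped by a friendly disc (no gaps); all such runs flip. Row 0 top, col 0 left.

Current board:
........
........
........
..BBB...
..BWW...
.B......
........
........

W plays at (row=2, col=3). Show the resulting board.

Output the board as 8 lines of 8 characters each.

Answer: ........
........
...W....
..BWB...
..BWW...
.B......
........
........

Derivation:
Place W at (2,3); scan 8 dirs for brackets.
Dir NW: first cell '.' (not opp) -> no flip
Dir N: first cell '.' (not opp) -> no flip
Dir NE: first cell '.' (not opp) -> no flip
Dir W: first cell '.' (not opp) -> no flip
Dir E: first cell '.' (not opp) -> no flip
Dir SW: opp run (3,2), next='.' -> no flip
Dir S: opp run (3,3) capped by W -> flip
Dir SE: opp run (3,4), next='.' -> no flip
All flips: (3,3)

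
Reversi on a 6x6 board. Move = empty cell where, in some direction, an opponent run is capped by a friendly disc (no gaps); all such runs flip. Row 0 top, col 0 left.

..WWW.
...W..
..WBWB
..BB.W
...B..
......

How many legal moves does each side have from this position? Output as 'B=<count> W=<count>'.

-- B to move --
(0,1): no bracket -> illegal
(0,5): no bracket -> illegal
(1,1): flips 1 -> legal
(1,2): flips 1 -> legal
(1,4): no bracket -> illegal
(1,5): flips 1 -> legal
(2,1): flips 1 -> legal
(3,1): no bracket -> illegal
(3,4): no bracket -> illegal
(4,4): no bracket -> illegal
(4,5): flips 1 -> legal
B mobility = 5
-- W to move --
(1,2): no bracket -> illegal
(1,4): no bracket -> illegal
(1,5): flips 1 -> legal
(2,1): no bracket -> illegal
(3,1): no bracket -> illegal
(3,4): no bracket -> illegal
(4,1): no bracket -> illegal
(4,2): flips 2 -> legal
(4,4): flips 1 -> legal
(5,2): no bracket -> illegal
(5,3): flips 3 -> legal
(5,4): no bracket -> illegal
W mobility = 4

Answer: B=5 W=4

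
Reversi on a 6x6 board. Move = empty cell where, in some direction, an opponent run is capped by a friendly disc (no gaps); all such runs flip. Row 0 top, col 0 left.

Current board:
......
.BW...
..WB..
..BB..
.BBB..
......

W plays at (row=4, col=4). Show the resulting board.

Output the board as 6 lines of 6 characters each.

Place W at (4,4); scan 8 dirs for brackets.
Dir NW: opp run (3,3) capped by W -> flip
Dir N: first cell '.' (not opp) -> no flip
Dir NE: first cell '.' (not opp) -> no flip
Dir W: opp run (4,3) (4,2) (4,1), next='.' -> no flip
Dir E: first cell '.' (not opp) -> no flip
Dir SW: first cell '.' (not opp) -> no flip
Dir S: first cell '.' (not opp) -> no flip
Dir SE: first cell '.' (not opp) -> no flip
All flips: (3,3)

Answer: ......
.BW...
..WB..
..BW..
.BBBW.
......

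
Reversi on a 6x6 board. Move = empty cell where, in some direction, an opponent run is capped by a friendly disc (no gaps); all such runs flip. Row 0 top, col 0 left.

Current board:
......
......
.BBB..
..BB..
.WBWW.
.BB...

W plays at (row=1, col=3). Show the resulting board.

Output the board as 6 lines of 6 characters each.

Place W at (1,3); scan 8 dirs for brackets.
Dir NW: first cell '.' (not opp) -> no flip
Dir N: first cell '.' (not opp) -> no flip
Dir NE: first cell '.' (not opp) -> no flip
Dir W: first cell '.' (not opp) -> no flip
Dir E: first cell '.' (not opp) -> no flip
Dir SW: opp run (2,2), next='.' -> no flip
Dir S: opp run (2,3) (3,3) capped by W -> flip
Dir SE: first cell '.' (not opp) -> no flip
All flips: (2,3) (3,3)

Answer: ......
...W..
.BBW..
..BW..
.WBWW.
.BB...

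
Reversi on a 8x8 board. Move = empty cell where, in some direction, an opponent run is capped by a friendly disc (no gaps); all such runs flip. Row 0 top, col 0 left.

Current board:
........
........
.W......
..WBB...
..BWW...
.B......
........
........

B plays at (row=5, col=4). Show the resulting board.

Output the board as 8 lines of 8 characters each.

Answer: ........
........
.W......
..WBB...
..BWB...
.B..B...
........
........

Derivation:
Place B at (5,4); scan 8 dirs for brackets.
Dir NW: opp run (4,3) (3,2) (2,1), next='.' -> no flip
Dir N: opp run (4,4) capped by B -> flip
Dir NE: first cell '.' (not opp) -> no flip
Dir W: first cell '.' (not opp) -> no flip
Dir E: first cell '.' (not opp) -> no flip
Dir SW: first cell '.' (not opp) -> no flip
Dir S: first cell '.' (not opp) -> no flip
Dir SE: first cell '.' (not opp) -> no flip
All flips: (4,4)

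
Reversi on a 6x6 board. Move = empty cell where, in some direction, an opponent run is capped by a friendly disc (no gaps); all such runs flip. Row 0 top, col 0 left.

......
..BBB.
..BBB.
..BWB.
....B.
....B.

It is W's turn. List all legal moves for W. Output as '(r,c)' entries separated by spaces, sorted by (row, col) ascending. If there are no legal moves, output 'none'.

Answer: (0,3) (1,1) (1,5) (3,1) (3,5) (5,5)

Derivation:
(0,1): no bracket -> illegal
(0,2): no bracket -> illegal
(0,3): flips 2 -> legal
(0,4): no bracket -> illegal
(0,5): no bracket -> illegal
(1,1): flips 1 -> legal
(1,5): flips 1 -> legal
(2,1): no bracket -> illegal
(2,5): no bracket -> illegal
(3,1): flips 1 -> legal
(3,5): flips 1 -> legal
(4,1): no bracket -> illegal
(4,2): no bracket -> illegal
(4,3): no bracket -> illegal
(4,5): no bracket -> illegal
(5,3): no bracket -> illegal
(5,5): flips 1 -> legal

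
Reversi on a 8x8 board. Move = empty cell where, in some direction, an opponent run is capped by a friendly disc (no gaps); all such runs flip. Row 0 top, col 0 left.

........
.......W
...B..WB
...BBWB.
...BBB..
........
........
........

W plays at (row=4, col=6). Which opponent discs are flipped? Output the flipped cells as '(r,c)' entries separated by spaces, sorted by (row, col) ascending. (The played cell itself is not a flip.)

Dir NW: first cell 'W' (not opp) -> no flip
Dir N: opp run (3,6) capped by W -> flip
Dir NE: first cell '.' (not opp) -> no flip
Dir W: opp run (4,5) (4,4) (4,3), next='.' -> no flip
Dir E: first cell '.' (not opp) -> no flip
Dir SW: first cell '.' (not opp) -> no flip
Dir S: first cell '.' (not opp) -> no flip
Dir SE: first cell '.' (not opp) -> no flip

Answer: (3,6)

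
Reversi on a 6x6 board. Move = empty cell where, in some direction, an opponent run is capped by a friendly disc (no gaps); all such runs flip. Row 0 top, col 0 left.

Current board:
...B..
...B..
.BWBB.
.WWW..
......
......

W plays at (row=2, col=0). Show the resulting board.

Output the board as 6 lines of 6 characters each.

Place W at (2,0); scan 8 dirs for brackets.
Dir NW: edge -> no flip
Dir N: first cell '.' (not opp) -> no flip
Dir NE: first cell '.' (not opp) -> no flip
Dir W: edge -> no flip
Dir E: opp run (2,1) capped by W -> flip
Dir SW: edge -> no flip
Dir S: first cell '.' (not opp) -> no flip
Dir SE: first cell 'W' (not opp) -> no flip
All flips: (2,1)

Answer: ...B..
...B..
WWWBB.
.WWW..
......
......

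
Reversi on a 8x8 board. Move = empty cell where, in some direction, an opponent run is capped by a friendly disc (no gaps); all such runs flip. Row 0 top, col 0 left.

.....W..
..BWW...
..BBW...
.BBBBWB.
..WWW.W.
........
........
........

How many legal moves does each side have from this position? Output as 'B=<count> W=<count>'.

Answer: B=10 W=10

Derivation:
-- B to move --
(0,2): no bracket -> illegal
(0,3): flips 1 -> legal
(0,4): flips 3 -> legal
(0,6): no bracket -> illegal
(1,5): flips 3 -> legal
(1,6): no bracket -> illegal
(2,5): flips 1 -> legal
(2,6): no bracket -> illegal
(3,7): no bracket -> illegal
(4,1): no bracket -> illegal
(4,5): no bracket -> illegal
(4,7): no bracket -> illegal
(5,1): flips 1 -> legal
(5,2): flips 2 -> legal
(5,3): flips 2 -> legal
(5,4): flips 2 -> legal
(5,5): flips 1 -> legal
(5,6): flips 1 -> legal
(5,7): no bracket -> illegal
B mobility = 10
-- W to move --
(0,1): no bracket -> illegal
(0,2): flips 3 -> legal
(0,3): no bracket -> illegal
(1,1): flips 3 -> legal
(2,0): flips 1 -> legal
(2,1): flips 3 -> legal
(2,5): flips 1 -> legal
(2,6): flips 1 -> legal
(2,7): no bracket -> illegal
(3,0): flips 4 -> legal
(3,7): flips 1 -> legal
(4,0): flips 2 -> legal
(4,1): flips 2 -> legal
(4,5): no bracket -> illegal
(4,7): no bracket -> illegal
W mobility = 10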